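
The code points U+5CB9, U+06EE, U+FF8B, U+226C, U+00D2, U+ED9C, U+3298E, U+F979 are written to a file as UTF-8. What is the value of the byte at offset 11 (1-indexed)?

0xAC

1-indexed offset 11 is 0-indexed offset 10.
U+5CB9 → 3-byte form E5 B2 B9 at offsets 0–2.
U+06EE → 2-byte form DB AE at offsets 3–4.
U+FF8B → 3-byte form EF BE 8B at offsets 5–7.
U+226C → 3-byte form E2 89 AC at offsets 8–10.
Offset 10 falls in char 4's range; it's byte 3 of E2 89 AC = 0xAC.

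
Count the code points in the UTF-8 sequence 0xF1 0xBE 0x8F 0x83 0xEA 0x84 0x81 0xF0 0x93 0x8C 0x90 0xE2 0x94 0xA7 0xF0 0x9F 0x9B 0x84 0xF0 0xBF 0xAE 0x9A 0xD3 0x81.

7

Byte at offset 0: 0xF1 = 11110001 → 4-byte char (#1). Advance 4.
Byte at offset 4: 0xEA = 11101010 → 3-byte char (#2). Advance 3.
Byte at offset 7: 0xF0 = 11110000 → 4-byte char (#3). Advance 4.
Byte at offset 11: 0xE2 = 11100010 → 3-byte char (#4). Advance 3.
Byte at offset 14: 0xF0 = 11110000 → 4-byte char (#5). Advance 4.
Byte at offset 18: 0xF0 = 11110000 → 4-byte char (#6). Advance 4.
Byte at offset 22: 0xD3 = 11010011 → 2-byte char (#7). Advance 2.
Reached end at offset 24 after 7 code points.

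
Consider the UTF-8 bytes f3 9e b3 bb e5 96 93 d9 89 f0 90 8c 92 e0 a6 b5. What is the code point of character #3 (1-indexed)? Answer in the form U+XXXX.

U+0649

Offset 0: leading byte 0xF3 = 11110011 → 4-byte char #1 = F3 9E B3 BB.
Offset 4: leading byte 0xE5 = 11100101 → 3-byte char #2 = E5 96 93.
Offset 7: leading byte 0xD9 = 11011001 → 2-byte char #3 = D9 89.
Leading byte 0xD9 = 11011001 matches 110xxxxx → 2-byte sequence.
Byte 1: 0xD9 = 11011001, payload 11001 (5 bits).
Byte 2: 0x89 = 10001001 (10xxxxxx ✓), payload 001001.
Concatenate: 11001001001 = 0x649 (11 bits → U+0649).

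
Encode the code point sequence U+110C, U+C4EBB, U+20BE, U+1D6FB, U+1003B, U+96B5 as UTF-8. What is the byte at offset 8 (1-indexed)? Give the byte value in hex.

0xE2

1-indexed offset 8 is 0-indexed offset 7.
U+110C → 3-byte form E1 84 8C at offsets 0–2.
U+C4EBB → 4-byte form F3 84 BA BB at offsets 3–6.
U+20BE → 3-byte form E2 82 BE at offsets 7–9.
Offset 7 falls in char 3's range; it's byte 1 of E2 82 BE = 0xE2.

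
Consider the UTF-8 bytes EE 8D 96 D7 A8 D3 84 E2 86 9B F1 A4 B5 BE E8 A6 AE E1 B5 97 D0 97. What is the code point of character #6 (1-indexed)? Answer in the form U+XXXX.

U+89AE

Offset 0: leading byte 0xEE = 11101110 → 3-byte char #1 = EE 8D 96.
Offset 3: leading byte 0xD7 = 11010111 → 2-byte char #2 = D7 A8.
Offset 5: leading byte 0xD3 = 11010011 → 2-byte char #3 = D3 84.
Offset 7: leading byte 0xE2 = 11100010 → 3-byte char #4 = E2 86 9B.
Offset 10: leading byte 0xF1 = 11110001 → 4-byte char #5 = F1 A4 B5 BE.
Offset 14: leading byte 0xE8 = 11101000 → 3-byte char #6 = E8 A6 AE.
Leading byte 0xE8 = 11101000 matches 1110xxxx → 3-byte sequence.
Byte 1: 0xE8 = 11101000, payload 1000 (4 bits).
Byte 2: 0xA6 = 10100110 (10xxxxxx ✓), payload 100110.
Byte 3: 0xAE = 10101110 (10xxxxxx ✓), payload 101110.
Concatenate: 1000100110101110 = 0x89AE (16 bits → U+89AE).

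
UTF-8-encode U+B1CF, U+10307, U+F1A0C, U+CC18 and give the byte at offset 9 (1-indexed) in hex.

0xB1

1-indexed offset 9 is 0-indexed offset 8.
U+B1CF → 3-byte form EB 87 8F at offsets 0–2.
U+10307 → 4-byte form F0 90 8C 87 at offsets 3–6.
U+F1A0C → 4-byte form F3 B1 A8 8C at offsets 7–10.
Offset 8 falls in char 3's range; it's byte 2 of F3 B1 A8 8C = 0xB1.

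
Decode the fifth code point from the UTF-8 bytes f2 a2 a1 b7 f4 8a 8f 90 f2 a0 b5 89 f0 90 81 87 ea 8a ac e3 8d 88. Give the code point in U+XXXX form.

Offset 0: leading byte 0xF2 = 11110010 → 4-byte char #1 = F2 A2 A1 B7.
Offset 4: leading byte 0xF4 = 11110100 → 4-byte char #2 = F4 8A 8F 90.
Offset 8: leading byte 0xF2 = 11110010 → 4-byte char #3 = F2 A0 B5 89.
Offset 12: leading byte 0xF0 = 11110000 → 4-byte char #4 = F0 90 81 87.
Offset 16: leading byte 0xEA = 11101010 → 3-byte char #5 = EA 8A AC.
Leading byte 0xEA = 11101010 matches 1110xxxx → 3-byte sequence.
Byte 1: 0xEA = 11101010, payload 1010 (4 bits).
Byte 2: 0x8A = 10001010 (10xxxxxx ✓), payload 001010.
Byte 3: 0xAC = 10101100 (10xxxxxx ✓), payload 101100.
Concatenate: 1010001010101100 = 0xA2AC (16 bits → U+A2AC).

U+A2AC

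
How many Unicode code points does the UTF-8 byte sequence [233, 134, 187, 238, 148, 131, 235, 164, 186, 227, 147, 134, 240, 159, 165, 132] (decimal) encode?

Byte at offset 0: 0xE9 = 11101001 → 3-byte char (#1). Advance 3.
Byte at offset 3: 0xEE = 11101110 → 3-byte char (#2). Advance 3.
Byte at offset 6: 0xEB = 11101011 → 3-byte char (#3). Advance 3.
Byte at offset 9: 0xE3 = 11100011 → 3-byte char (#4). Advance 3.
Byte at offset 12: 0xF0 = 11110000 → 4-byte char (#5). Advance 4.
Reached end at offset 16 after 5 code points.

5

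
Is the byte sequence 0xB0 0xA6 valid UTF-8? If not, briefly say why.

Byte 0xB0 = 10110000 has the form 10xxxxxx — a continuation byte — but there is no preceding leading byte.

invalid (continuation byte with no leading byte)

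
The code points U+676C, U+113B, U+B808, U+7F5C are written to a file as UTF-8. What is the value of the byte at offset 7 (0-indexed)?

0xA0

U+676C → 3-byte form E6 9D AC at offsets 0–2.
U+113B → 3-byte form E1 84 BB at offsets 3–5.
U+B808 → 3-byte form EB A0 88 at offsets 6–8.
Offset 7 falls in char 3's range; it's byte 2 of EB A0 88 = 0xA0.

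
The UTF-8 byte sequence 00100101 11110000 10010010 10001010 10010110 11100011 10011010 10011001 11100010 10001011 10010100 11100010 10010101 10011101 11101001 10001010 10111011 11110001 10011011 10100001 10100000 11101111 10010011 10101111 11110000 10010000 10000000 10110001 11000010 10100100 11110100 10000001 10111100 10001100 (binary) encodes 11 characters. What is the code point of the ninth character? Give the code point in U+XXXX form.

Offset 0: leading byte 0x25 = 00100101 → 1-byte char #1 = 25.
Offset 1: leading byte 0xF0 = 11110000 → 4-byte char #2 = F0 92 8A 96.
Offset 5: leading byte 0xE3 = 11100011 → 3-byte char #3 = E3 9A 99.
Offset 8: leading byte 0xE2 = 11100010 → 3-byte char #4 = E2 8B 94.
Offset 11: leading byte 0xE2 = 11100010 → 3-byte char #5 = E2 95 9D.
Offset 14: leading byte 0xE9 = 11101001 → 3-byte char #6 = E9 8A BB.
Offset 17: leading byte 0xF1 = 11110001 → 4-byte char #7 = F1 9B A1 A0.
Offset 21: leading byte 0xEF = 11101111 → 3-byte char #8 = EF 93 AF.
Offset 24: leading byte 0xF0 = 11110000 → 4-byte char #9 = F0 90 80 B1.
Leading byte 0xF0 = 11110000 matches 11110xxx → 4-byte sequence.
Byte 1: 0xF0 = 11110000, payload 000 (3 bits).
Byte 2: 0x90 = 10010000 (10xxxxxx ✓), payload 010000.
Byte 3: 0x80 = 10000000 (10xxxxxx ✓), payload 000000.
Byte 4: 0xB1 = 10110001 (10xxxxxx ✓), payload 110001.
Concatenate: 000010000000000110001 = 0x10031 (21 bits → U+10031).

U+10031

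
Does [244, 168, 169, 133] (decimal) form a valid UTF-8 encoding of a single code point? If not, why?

invalid (encodes a value above U+10FFFF)

Leading byte 0xF4 = 11110100 → 4-byte form.
Payload = 0x128A45, which exceeds U+10FFFF, the maximum Unicode code point. (Leading bytes F5–FF, or F4 followed by ≥ 0x90, are invalid.)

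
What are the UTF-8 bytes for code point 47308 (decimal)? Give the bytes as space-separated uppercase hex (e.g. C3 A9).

U+B8CC = 0xB8CC = 47308 decimal. In range U+0800–U+FFFF → 3-byte form: 1110xxxx 10xxxxxx 10xxxxxx.
Binary (16 bits): 1011100011001100.
Split 4+6+6: 1011 | 100011 | 001100.
Byte 1: 11101011 = 0xEB.
Byte 2: 10100011 = 0xA3.
Byte 3: 10001100 = 0x8C.

EB A3 8C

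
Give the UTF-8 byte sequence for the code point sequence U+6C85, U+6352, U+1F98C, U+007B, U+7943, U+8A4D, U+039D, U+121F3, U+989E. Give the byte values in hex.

U+6C85: 3-byte form → E6 B2 85.
U+6352: 3-byte form → E6 8D 92.
U+1F98C: 4-byte form → F0 9F A6 8C.
U+007B: 1-byte form → 7B.
U+7943: 3-byte form → E7 A5 83.
U+8A4D: 3-byte form → E8 A9 8D.
U+039D: 2-byte form → CE 9D.
U+121F3: 4-byte form → F0 92 87 B3.
U+989E: 3-byte form → E9 A2 9E.
Concatenated (26 bytes): E6 B2 85 E6 8D 92 F0 9F A6 8C 7B E7 A5 83 E8 A9 8D CE 9D F0 92 87 B3 E9 A2 9E.

E6 B2 85 E6 8D 92 F0 9F A6 8C 7B E7 A5 83 E8 A9 8D CE 9D F0 92 87 B3 E9 A2 9E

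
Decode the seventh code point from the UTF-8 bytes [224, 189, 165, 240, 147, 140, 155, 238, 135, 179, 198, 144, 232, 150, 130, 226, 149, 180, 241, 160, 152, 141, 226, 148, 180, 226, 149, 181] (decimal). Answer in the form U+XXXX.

U+6060D

Offset 0: leading byte 0xE0 = 11100000 → 3-byte char #1 = E0 BD A5.
Offset 3: leading byte 0xF0 = 11110000 → 4-byte char #2 = F0 93 8C 9B.
Offset 7: leading byte 0xEE = 11101110 → 3-byte char #3 = EE 87 B3.
Offset 10: leading byte 0xC6 = 11000110 → 2-byte char #4 = C6 90.
Offset 12: leading byte 0xE8 = 11101000 → 3-byte char #5 = E8 96 82.
Offset 15: leading byte 0xE2 = 11100010 → 3-byte char #6 = E2 95 B4.
Offset 18: leading byte 0xF1 = 11110001 → 4-byte char #7 = F1 A0 98 8D.
Leading byte 0xF1 = 11110001 matches 11110xxx → 4-byte sequence.
Byte 1: 0xF1 = 11110001, payload 001 (3 bits).
Byte 2: 0xA0 = 10100000 (10xxxxxx ✓), payload 100000.
Byte 3: 0x98 = 10011000 (10xxxxxx ✓), payload 011000.
Byte 4: 0x8D = 10001101 (10xxxxxx ✓), payload 001101.
Concatenate: 001100000011000001101 = 0x6060D (21 bits → U+6060D).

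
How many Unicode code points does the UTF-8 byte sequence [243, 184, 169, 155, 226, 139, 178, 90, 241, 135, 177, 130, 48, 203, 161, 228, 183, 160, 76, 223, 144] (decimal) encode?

Byte at offset 0: 0xF3 = 11110011 → 4-byte char (#1). Advance 4.
Byte at offset 4: 0xE2 = 11100010 → 3-byte char (#2). Advance 3.
Byte at offset 7: 0x5A = 01011010 → 1-byte char (#3). Advance 1.
Byte at offset 8: 0xF1 = 11110001 → 4-byte char (#4). Advance 4.
Byte at offset 12: 0x30 = 00110000 → 1-byte char (#5). Advance 1.
Byte at offset 13: 0xCB = 11001011 → 2-byte char (#6). Advance 2.
Byte at offset 15: 0xE4 = 11100100 → 3-byte char (#7). Advance 3.
Byte at offset 18: 0x4C = 01001100 → 1-byte char (#8). Advance 1.
Byte at offset 19: 0xDF = 11011111 → 2-byte char (#9). Advance 2.
Reached end at offset 21 after 9 code points.

9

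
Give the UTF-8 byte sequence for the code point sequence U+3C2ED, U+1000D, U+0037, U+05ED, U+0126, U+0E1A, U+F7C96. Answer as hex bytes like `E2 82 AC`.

F0 BC 8B AD F0 90 80 8D 37 D7 AD C4 A6 E0 B8 9A F3 B7 B2 96

U+3C2ED: 4-byte form → F0 BC 8B AD.
U+1000D: 4-byte form → F0 90 80 8D.
U+0037: 1-byte form → 37.
U+05ED: 2-byte form → D7 AD.
U+0126: 2-byte form → C4 A6.
U+0E1A: 3-byte form → E0 B8 9A.
U+F7C96: 4-byte form → F3 B7 B2 96.
Concatenated (20 bytes): F0 BC 8B AD F0 90 80 8D 37 D7 AD C4 A6 E0 B8 9A F3 B7 B2 96.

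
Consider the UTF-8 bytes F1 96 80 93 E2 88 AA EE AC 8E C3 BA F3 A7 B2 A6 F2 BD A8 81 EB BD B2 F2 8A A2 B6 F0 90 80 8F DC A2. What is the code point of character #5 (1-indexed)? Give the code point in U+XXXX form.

Offset 0: leading byte 0xF1 = 11110001 → 4-byte char #1 = F1 96 80 93.
Offset 4: leading byte 0xE2 = 11100010 → 3-byte char #2 = E2 88 AA.
Offset 7: leading byte 0xEE = 11101110 → 3-byte char #3 = EE AC 8E.
Offset 10: leading byte 0xC3 = 11000011 → 2-byte char #4 = C3 BA.
Offset 12: leading byte 0xF3 = 11110011 → 4-byte char #5 = F3 A7 B2 A6.
Leading byte 0xF3 = 11110011 matches 11110xxx → 4-byte sequence.
Byte 1: 0xF3 = 11110011, payload 011 (3 bits).
Byte 2: 0xA7 = 10100111 (10xxxxxx ✓), payload 100111.
Byte 3: 0xB2 = 10110010 (10xxxxxx ✓), payload 110010.
Byte 4: 0xA6 = 10100110 (10xxxxxx ✓), payload 100110.
Concatenate: 011100111110010100110 = 0xE7CA6 (21 bits → U+E7CA6).

U+E7CA6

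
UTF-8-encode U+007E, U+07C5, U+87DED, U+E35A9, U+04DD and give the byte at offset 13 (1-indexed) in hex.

0x9D

1-indexed offset 13 is 0-indexed offset 12.
U+007E → 1-byte form 7E at offsets 0–0.
U+07C5 → 2-byte form DF 85 at offsets 1–2.
U+87DED → 4-byte form F2 87 B7 AD at offsets 3–6.
U+E35A9 → 4-byte form F3 A3 96 A9 at offsets 7–10.
U+04DD → 2-byte form D3 9D at offsets 11–12.
Offset 12 falls in char 5's range; it's byte 2 of D3 9D = 0x9D.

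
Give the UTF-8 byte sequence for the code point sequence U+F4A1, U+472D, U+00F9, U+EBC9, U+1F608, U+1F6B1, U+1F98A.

U+F4A1: 3-byte form → EF 92 A1.
U+472D: 3-byte form → E4 9C AD.
U+00F9: 2-byte form → C3 B9.
U+EBC9: 3-byte form → EE AF 89.
U+1F608: 4-byte form → F0 9F 98 88.
U+1F6B1: 4-byte form → F0 9F 9A B1.
U+1F98A: 4-byte form → F0 9F A6 8A.
Concatenated (23 bytes): EF 92 A1 E4 9C AD C3 B9 EE AF 89 F0 9F 98 88 F0 9F 9A B1 F0 9F A6 8A.

EF 92 A1 E4 9C AD C3 B9 EE AF 89 F0 9F 98 88 F0 9F 9A B1 F0 9F A6 8A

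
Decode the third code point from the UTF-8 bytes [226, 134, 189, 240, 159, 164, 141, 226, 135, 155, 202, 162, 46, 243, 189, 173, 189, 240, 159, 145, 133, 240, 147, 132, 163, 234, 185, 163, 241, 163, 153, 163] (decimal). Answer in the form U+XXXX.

Offset 0: leading byte 0xE2 = 11100010 → 3-byte char #1 = E2 86 BD.
Offset 3: leading byte 0xF0 = 11110000 → 4-byte char #2 = F0 9F A4 8D.
Offset 7: leading byte 0xE2 = 11100010 → 3-byte char #3 = E2 87 9B.
Leading byte 0xE2 = 11100010 matches 1110xxxx → 3-byte sequence.
Byte 1: 0xE2 = 11100010, payload 0010 (4 bits).
Byte 2: 0x87 = 10000111 (10xxxxxx ✓), payload 000111.
Byte 3: 0x9B = 10011011 (10xxxxxx ✓), payload 011011.
Concatenate: 0010000111011011 = 0x21DB (16 bits → U+21DB).

U+21DB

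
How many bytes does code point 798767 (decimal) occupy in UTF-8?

U+C302F = 0xC302F. UTF-8 uses 1 byte below 0x80, 2 below 0x800, 3 below 0x10000, 4 up to 0x10FFFF. 0xC302F is in U+10000–U+10FFFF → 4 bytes.

4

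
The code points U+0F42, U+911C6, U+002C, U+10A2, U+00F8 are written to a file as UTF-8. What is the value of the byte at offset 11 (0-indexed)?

0xC3

U+0F42 → 3-byte form E0 BD 82 at offsets 0–2.
U+911C6 → 4-byte form F2 91 87 86 at offsets 3–6.
U+002C → 1-byte form 2C at offsets 7–7.
U+10A2 → 3-byte form E1 82 A2 at offsets 8–10.
U+00F8 → 2-byte form C3 B8 at offsets 11–12.
Offset 11 falls in char 5's range; it's byte 1 of C3 B8 = 0xC3.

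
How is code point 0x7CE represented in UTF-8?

DF 8E

U+07CE = 0x7CE = 1998 decimal. In range U+0080–U+07FF → 2-byte form: 110xxxxx 10xxxxxx.
Binary (11 bits): 11111001110.
Split 5+6: 11111 | 001110.
Byte 1: 11011111 = 0xDF.
Byte 2: 10001110 = 0x8E.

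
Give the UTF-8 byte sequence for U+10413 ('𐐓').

U+10413 = 0x10413 = 66579 decimal. In range U+10000–U+10FFFF → 4-byte form: 11110xxx 10xxxxxx 10xxxxxx 10xxxxxx.
Binary (21 bits): 000010000010000010011.
Split 3+6+6+6: 000 | 010000 | 010000 | 010011.
Byte 1: 11110000 = 0xF0.
Byte 2: 10010000 = 0x90.
Byte 3: 10010000 = 0x90.
Byte 4: 10010011 = 0x93.

F0 90 90 93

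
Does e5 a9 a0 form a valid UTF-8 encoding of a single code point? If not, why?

valid

Leading byte 0xE5 = 11100101 → 3-byte form.
Continuation bytes 0xA9=10101001, 0xA0=10100000 all match 10xxxxxx.
Decoded value 0x5A60 is ≥ 0x800 (shortest form) and not a surrogate.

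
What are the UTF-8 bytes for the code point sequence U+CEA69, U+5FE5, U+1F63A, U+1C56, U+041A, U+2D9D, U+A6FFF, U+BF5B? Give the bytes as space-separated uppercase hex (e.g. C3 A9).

F3 8E A9 A9 E5 BF A5 F0 9F 98 BA E1 B1 96 D0 9A E2 B6 9D F2 A6 BF BF EB BD 9B

U+CEA69: 4-byte form → F3 8E A9 A9.
U+5FE5: 3-byte form → E5 BF A5.
U+1F63A: 4-byte form → F0 9F 98 BA.
U+1C56: 3-byte form → E1 B1 96.
U+041A: 2-byte form → D0 9A.
U+2D9D: 3-byte form → E2 B6 9D.
U+A6FFF: 4-byte form → F2 A6 BF BF.
U+BF5B: 3-byte form → EB BD 9B.
Concatenated (26 bytes): F3 8E A9 A9 E5 BF A5 F0 9F 98 BA E1 B1 96 D0 9A E2 B6 9D F2 A6 BF BF EB BD 9B.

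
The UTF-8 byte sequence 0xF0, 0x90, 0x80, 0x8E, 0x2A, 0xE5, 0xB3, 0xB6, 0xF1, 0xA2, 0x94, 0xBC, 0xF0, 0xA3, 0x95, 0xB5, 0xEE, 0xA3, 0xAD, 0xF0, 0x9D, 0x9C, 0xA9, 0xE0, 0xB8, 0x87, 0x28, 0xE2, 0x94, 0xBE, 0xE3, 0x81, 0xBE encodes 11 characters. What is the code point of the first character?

U+1000E

Offset 0: leading byte 0xF0 = 11110000 → 4-byte char #1 = F0 90 80 8E.
Leading byte 0xF0 = 11110000 matches 11110xxx → 4-byte sequence.
Byte 1: 0xF0 = 11110000, payload 000 (3 bits).
Byte 2: 0x90 = 10010000 (10xxxxxx ✓), payload 010000.
Byte 3: 0x80 = 10000000 (10xxxxxx ✓), payload 000000.
Byte 4: 0x8E = 10001110 (10xxxxxx ✓), payload 001110.
Concatenate: 000010000000000001110 = 0x1000E (21 bits → U+1000E).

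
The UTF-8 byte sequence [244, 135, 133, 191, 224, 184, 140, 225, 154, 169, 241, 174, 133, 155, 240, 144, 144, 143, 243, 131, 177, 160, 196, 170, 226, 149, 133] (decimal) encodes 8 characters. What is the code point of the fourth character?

Offset 0: leading byte 0xF4 = 11110100 → 4-byte char #1 = F4 87 85 BF.
Offset 4: leading byte 0xE0 = 11100000 → 3-byte char #2 = E0 B8 8C.
Offset 7: leading byte 0xE1 = 11100001 → 3-byte char #3 = E1 9A A9.
Offset 10: leading byte 0xF1 = 11110001 → 4-byte char #4 = F1 AE 85 9B.
Leading byte 0xF1 = 11110001 matches 11110xxx → 4-byte sequence.
Byte 1: 0xF1 = 11110001, payload 001 (3 bits).
Byte 2: 0xAE = 10101110 (10xxxxxx ✓), payload 101110.
Byte 3: 0x85 = 10000101 (10xxxxxx ✓), payload 000101.
Byte 4: 0x9B = 10011011 (10xxxxxx ✓), payload 011011.
Concatenate: 001101110000101011011 = 0x6E15B (21 bits → U+6E15B).

U+6E15B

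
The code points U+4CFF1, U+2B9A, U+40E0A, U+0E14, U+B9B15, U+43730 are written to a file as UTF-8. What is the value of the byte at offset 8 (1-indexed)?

0xF1

1-indexed offset 8 is 0-indexed offset 7.
U+4CFF1 → 4-byte form F1 8C BF B1 at offsets 0–3.
U+2B9A → 3-byte form E2 AE 9A at offsets 4–6.
U+40E0A → 4-byte form F1 80 B8 8A at offsets 7–10.
Offset 7 falls in char 3's range; it's byte 1 of F1 80 B8 8A = 0xF1.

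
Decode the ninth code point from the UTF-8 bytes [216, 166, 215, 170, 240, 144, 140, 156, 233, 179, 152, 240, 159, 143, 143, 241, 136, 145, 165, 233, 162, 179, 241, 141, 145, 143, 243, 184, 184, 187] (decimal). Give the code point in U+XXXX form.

U+F8E3B

Offset 0: leading byte 0xD8 = 11011000 → 2-byte char #1 = D8 A6.
Offset 2: leading byte 0xD7 = 11010111 → 2-byte char #2 = D7 AA.
Offset 4: leading byte 0xF0 = 11110000 → 4-byte char #3 = F0 90 8C 9C.
Offset 8: leading byte 0xE9 = 11101001 → 3-byte char #4 = E9 B3 98.
Offset 11: leading byte 0xF0 = 11110000 → 4-byte char #5 = F0 9F 8F 8F.
Offset 15: leading byte 0xF1 = 11110001 → 4-byte char #6 = F1 88 91 A5.
Offset 19: leading byte 0xE9 = 11101001 → 3-byte char #7 = E9 A2 B3.
Offset 22: leading byte 0xF1 = 11110001 → 4-byte char #8 = F1 8D 91 8F.
Offset 26: leading byte 0xF3 = 11110011 → 4-byte char #9 = F3 B8 B8 BB.
Leading byte 0xF3 = 11110011 matches 11110xxx → 4-byte sequence.
Byte 1: 0xF3 = 11110011, payload 011 (3 bits).
Byte 2: 0xB8 = 10111000 (10xxxxxx ✓), payload 111000.
Byte 3: 0xB8 = 10111000 (10xxxxxx ✓), payload 111000.
Byte 4: 0xBB = 10111011 (10xxxxxx ✓), payload 111011.
Concatenate: 011111000111000111011 = 0xF8E3B (21 bits → U+F8E3B).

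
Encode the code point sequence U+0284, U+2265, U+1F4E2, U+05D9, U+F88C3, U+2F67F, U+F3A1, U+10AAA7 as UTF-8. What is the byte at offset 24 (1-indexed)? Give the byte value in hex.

0x8A

1-indexed offset 24 is 0-indexed offset 23.
U+0284 → 2-byte form CA 84 at offsets 0–1.
U+2265 → 3-byte form E2 89 A5 at offsets 2–4.
U+1F4E2 → 4-byte form F0 9F 93 A2 at offsets 5–8.
U+05D9 → 2-byte form D7 99 at offsets 9–10.
U+F88C3 → 4-byte form F3 B8 A3 83 at offsets 11–14.
U+2F67F → 4-byte form F0 AF 99 BF at offsets 15–18.
U+F3A1 → 3-byte form EF 8E A1 at offsets 19–21.
U+10AAA7 → 4-byte form F4 8A AA A7 at offsets 22–25.
Offset 23 falls in char 8's range; it's byte 2 of F4 8A AA A7 = 0x8A.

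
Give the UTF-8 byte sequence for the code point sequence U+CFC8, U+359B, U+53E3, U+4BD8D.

U+CFC8: 3-byte form → EC BF 88.
U+359B: 3-byte form → E3 96 9B.
U+53E3: 3-byte form → E5 8F A3.
U+4BD8D: 4-byte form → F1 8B B6 8D.
Concatenated (13 bytes): EC BF 88 E3 96 9B E5 8F A3 F1 8B B6 8D.

EC BF 88 E3 96 9B E5 8F A3 F1 8B B6 8D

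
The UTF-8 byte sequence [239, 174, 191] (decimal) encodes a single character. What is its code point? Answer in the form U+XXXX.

U+FBBF

Leading byte 0xEF = 11101111 matches 1110xxxx → 3-byte sequence.
Byte 1: 0xEF = 11101111, payload 1111 (4 bits).
Byte 2: 0xAE = 10101110 (10xxxxxx ✓), payload 101110.
Byte 3: 0xBF = 10111111 (10xxxxxx ✓), payload 111111.
Concatenate: 1111101110111111 = 0xFBBF (16 bits → U+FBBF).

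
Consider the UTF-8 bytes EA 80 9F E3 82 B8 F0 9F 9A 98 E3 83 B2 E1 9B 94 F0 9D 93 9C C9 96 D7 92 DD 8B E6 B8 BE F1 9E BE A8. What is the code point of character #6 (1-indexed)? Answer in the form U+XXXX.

U+1D4DC

Offset 0: leading byte 0xEA = 11101010 → 3-byte char #1 = EA 80 9F.
Offset 3: leading byte 0xE3 = 11100011 → 3-byte char #2 = E3 82 B8.
Offset 6: leading byte 0xF0 = 11110000 → 4-byte char #3 = F0 9F 9A 98.
Offset 10: leading byte 0xE3 = 11100011 → 3-byte char #4 = E3 83 B2.
Offset 13: leading byte 0xE1 = 11100001 → 3-byte char #5 = E1 9B 94.
Offset 16: leading byte 0xF0 = 11110000 → 4-byte char #6 = F0 9D 93 9C.
Leading byte 0xF0 = 11110000 matches 11110xxx → 4-byte sequence.
Byte 1: 0xF0 = 11110000, payload 000 (3 bits).
Byte 2: 0x9D = 10011101 (10xxxxxx ✓), payload 011101.
Byte 3: 0x93 = 10010011 (10xxxxxx ✓), payload 010011.
Byte 4: 0x9C = 10011100 (10xxxxxx ✓), payload 011100.
Concatenate: 000011101010011011100 = 0x1D4DC (21 bits → U+1D4DC).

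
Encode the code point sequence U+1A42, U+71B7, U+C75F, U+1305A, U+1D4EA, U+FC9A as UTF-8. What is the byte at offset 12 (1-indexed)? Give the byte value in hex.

1-indexed offset 12 is 0-indexed offset 11.
U+1A42 → 3-byte form E1 A9 82 at offsets 0–2.
U+71B7 → 3-byte form E7 86 B7 at offsets 3–5.
U+C75F → 3-byte form EC 9D 9F at offsets 6–8.
U+1305A → 4-byte form F0 93 81 9A at offsets 9–12.
Offset 11 falls in char 4's range; it's byte 3 of F0 93 81 9A = 0x81.

0x81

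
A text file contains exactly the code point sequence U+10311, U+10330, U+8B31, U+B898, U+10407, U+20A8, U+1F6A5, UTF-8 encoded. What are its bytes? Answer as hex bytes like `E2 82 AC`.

F0 90 8C 91 F0 90 8C B0 E8 AC B1 EB A2 98 F0 90 90 87 E2 82 A8 F0 9F 9A A5

U+10311: 4-byte form → F0 90 8C 91.
U+10330: 4-byte form → F0 90 8C B0.
U+8B31: 3-byte form → E8 AC B1.
U+B898: 3-byte form → EB A2 98.
U+10407: 4-byte form → F0 90 90 87.
U+20A8: 3-byte form → E2 82 A8.
U+1F6A5: 4-byte form → F0 9F 9A A5.
Concatenated (25 bytes): F0 90 8C 91 F0 90 8C B0 E8 AC B1 EB A2 98 F0 90 90 87 E2 82 A8 F0 9F 9A A5.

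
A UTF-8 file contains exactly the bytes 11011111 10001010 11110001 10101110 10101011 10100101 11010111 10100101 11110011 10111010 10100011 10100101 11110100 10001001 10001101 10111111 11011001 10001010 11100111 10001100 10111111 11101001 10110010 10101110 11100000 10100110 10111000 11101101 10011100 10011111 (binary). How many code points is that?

Byte at offset 0: 0xDF = 11011111 → 2-byte char (#1). Advance 2.
Byte at offset 2: 0xF1 = 11110001 → 4-byte char (#2). Advance 4.
Byte at offset 6: 0xD7 = 11010111 → 2-byte char (#3). Advance 2.
Byte at offset 8: 0xF3 = 11110011 → 4-byte char (#4). Advance 4.
Byte at offset 12: 0xF4 = 11110100 → 4-byte char (#5). Advance 4.
Byte at offset 16: 0xD9 = 11011001 → 2-byte char (#6). Advance 2.
Byte at offset 18: 0xE7 = 11100111 → 3-byte char (#7). Advance 3.
Byte at offset 21: 0xE9 = 11101001 → 3-byte char (#8). Advance 3.
Byte at offset 24: 0xE0 = 11100000 → 3-byte char (#9). Advance 3.
Byte at offset 27: 0xED = 11101101 → 3-byte char (#10). Advance 3.
Reached end at offset 30 after 10 code points.

10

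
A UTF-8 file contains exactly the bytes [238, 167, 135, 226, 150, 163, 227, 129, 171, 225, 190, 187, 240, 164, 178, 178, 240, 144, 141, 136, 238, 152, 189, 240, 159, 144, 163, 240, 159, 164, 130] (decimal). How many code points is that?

9

Byte at offset 0: 0xEE = 11101110 → 3-byte char (#1). Advance 3.
Byte at offset 3: 0xE2 = 11100010 → 3-byte char (#2). Advance 3.
Byte at offset 6: 0xE3 = 11100011 → 3-byte char (#3). Advance 3.
Byte at offset 9: 0xE1 = 11100001 → 3-byte char (#4). Advance 3.
Byte at offset 12: 0xF0 = 11110000 → 4-byte char (#5). Advance 4.
Byte at offset 16: 0xF0 = 11110000 → 4-byte char (#6). Advance 4.
Byte at offset 20: 0xEE = 11101110 → 3-byte char (#7). Advance 3.
Byte at offset 23: 0xF0 = 11110000 → 4-byte char (#8). Advance 4.
Byte at offset 27: 0xF0 = 11110000 → 4-byte char (#9). Advance 4.
Reached end at offset 31 after 9 code points.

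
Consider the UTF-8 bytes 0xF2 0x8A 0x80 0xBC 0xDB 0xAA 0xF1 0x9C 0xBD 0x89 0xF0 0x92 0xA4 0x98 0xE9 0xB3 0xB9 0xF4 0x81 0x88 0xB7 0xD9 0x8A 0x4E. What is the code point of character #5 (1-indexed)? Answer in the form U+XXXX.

Offset 0: leading byte 0xF2 = 11110010 → 4-byte char #1 = F2 8A 80 BC.
Offset 4: leading byte 0xDB = 11011011 → 2-byte char #2 = DB AA.
Offset 6: leading byte 0xF1 = 11110001 → 4-byte char #3 = F1 9C BD 89.
Offset 10: leading byte 0xF0 = 11110000 → 4-byte char #4 = F0 92 A4 98.
Offset 14: leading byte 0xE9 = 11101001 → 3-byte char #5 = E9 B3 B9.
Leading byte 0xE9 = 11101001 matches 1110xxxx → 3-byte sequence.
Byte 1: 0xE9 = 11101001, payload 1001 (4 bits).
Byte 2: 0xB3 = 10110011 (10xxxxxx ✓), payload 110011.
Byte 3: 0xB9 = 10111001 (10xxxxxx ✓), payload 111001.
Concatenate: 1001110011111001 = 0x9CF9 (16 bits → U+9CF9).

U+9CF9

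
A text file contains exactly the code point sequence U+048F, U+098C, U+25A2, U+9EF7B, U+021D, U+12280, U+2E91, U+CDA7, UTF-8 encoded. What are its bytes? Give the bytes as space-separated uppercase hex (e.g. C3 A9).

U+048F: 2-byte form → D2 8F.
U+098C: 3-byte form → E0 A6 8C.
U+25A2: 3-byte form → E2 96 A2.
U+9EF7B: 4-byte form → F2 9E BD BB.
U+021D: 2-byte form → C8 9D.
U+12280: 4-byte form → F0 92 8A 80.
U+2E91: 3-byte form → E2 BA 91.
U+CDA7: 3-byte form → EC B6 A7.
Concatenated (24 bytes): D2 8F E0 A6 8C E2 96 A2 F2 9E BD BB C8 9D F0 92 8A 80 E2 BA 91 EC B6 A7.

D2 8F E0 A6 8C E2 96 A2 F2 9E BD BB C8 9D F0 92 8A 80 E2 BA 91 EC B6 A7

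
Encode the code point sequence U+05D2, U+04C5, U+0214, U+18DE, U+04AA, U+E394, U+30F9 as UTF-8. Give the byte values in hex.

D7 92 D3 85 C8 94 E1 A3 9E D2 AA EE 8E 94 E3 83 B9

U+05D2: 2-byte form → D7 92.
U+04C5: 2-byte form → D3 85.
U+0214: 2-byte form → C8 94.
U+18DE: 3-byte form → E1 A3 9E.
U+04AA: 2-byte form → D2 AA.
U+E394: 3-byte form → EE 8E 94.
U+30F9: 3-byte form → E3 83 B9.
Concatenated (17 bytes): D7 92 D3 85 C8 94 E1 A3 9E D2 AA EE 8E 94 E3 83 B9.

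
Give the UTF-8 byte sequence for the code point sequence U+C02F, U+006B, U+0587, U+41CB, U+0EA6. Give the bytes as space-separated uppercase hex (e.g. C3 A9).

U+C02F: 3-byte form → EC 80 AF.
U+006B: 1-byte form → 6B.
U+0587: 2-byte form → D6 87.
U+41CB: 3-byte form → E4 87 8B.
U+0EA6: 3-byte form → E0 BA A6.
Concatenated (12 bytes): EC 80 AF 6B D6 87 E4 87 8B E0 BA A6.

EC 80 AF 6B D6 87 E4 87 8B E0 BA A6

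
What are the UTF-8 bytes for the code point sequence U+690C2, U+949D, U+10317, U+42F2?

F1 A9 83 82 E9 92 9D F0 90 8C 97 E4 8B B2

U+690C2: 4-byte form → F1 A9 83 82.
U+949D: 3-byte form → E9 92 9D.
U+10317: 4-byte form → F0 90 8C 97.
U+42F2: 3-byte form → E4 8B B2.
Concatenated (14 bytes): F1 A9 83 82 E9 92 9D F0 90 8C 97 E4 8B B2.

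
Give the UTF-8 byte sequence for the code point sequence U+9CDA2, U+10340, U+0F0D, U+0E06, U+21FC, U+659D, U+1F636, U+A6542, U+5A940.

U+9CDA2: 4-byte form → F2 9C B6 A2.
U+10340: 4-byte form → F0 90 8D 80.
U+0F0D: 3-byte form → E0 BC 8D.
U+0E06: 3-byte form → E0 B8 86.
U+21FC: 3-byte form → E2 87 BC.
U+659D: 3-byte form → E6 96 9D.
U+1F636: 4-byte form → F0 9F 98 B6.
U+A6542: 4-byte form → F2 A6 95 82.
U+5A940: 4-byte form → F1 9A A5 80.
Concatenated (32 bytes): F2 9C B6 A2 F0 90 8D 80 E0 BC 8D E0 B8 86 E2 87 BC E6 96 9D F0 9F 98 B6 F2 A6 95 82 F1 9A A5 80.

F2 9C B6 A2 F0 90 8D 80 E0 BC 8D E0 B8 86 E2 87 BC E6 96 9D F0 9F 98 B6 F2 A6 95 82 F1 9A A5 80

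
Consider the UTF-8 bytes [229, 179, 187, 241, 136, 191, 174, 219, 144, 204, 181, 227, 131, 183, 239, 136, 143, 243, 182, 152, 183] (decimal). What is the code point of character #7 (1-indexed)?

U+F6637

Offset 0: leading byte 0xE5 = 11100101 → 3-byte char #1 = E5 B3 BB.
Offset 3: leading byte 0xF1 = 11110001 → 4-byte char #2 = F1 88 BF AE.
Offset 7: leading byte 0xDB = 11011011 → 2-byte char #3 = DB 90.
Offset 9: leading byte 0xCC = 11001100 → 2-byte char #4 = CC B5.
Offset 11: leading byte 0xE3 = 11100011 → 3-byte char #5 = E3 83 B7.
Offset 14: leading byte 0xEF = 11101111 → 3-byte char #6 = EF 88 8F.
Offset 17: leading byte 0xF3 = 11110011 → 4-byte char #7 = F3 B6 98 B7.
Leading byte 0xF3 = 11110011 matches 11110xxx → 4-byte sequence.
Byte 1: 0xF3 = 11110011, payload 011 (3 bits).
Byte 2: 0xB6 = 10110110 (10xxxxxx ✓), payload 110110.
Byte 3: 0x98 = 10011000 (10xxxxxx ✓), payload 011000.
Byte 4: 0xB7 = 10110111 (10xxxxxx ✓), payload 110111.
Concatenate: 011110110011000110111 = 0xF6637 (21 bits → U+F6637).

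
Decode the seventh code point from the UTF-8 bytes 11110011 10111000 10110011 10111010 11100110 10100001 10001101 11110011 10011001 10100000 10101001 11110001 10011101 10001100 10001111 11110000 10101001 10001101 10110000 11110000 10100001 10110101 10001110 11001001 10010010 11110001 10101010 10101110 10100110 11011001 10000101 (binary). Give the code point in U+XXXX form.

Offset 0: leading byte 0xF3 = 11110011 → 4-byte char #1 = F3 B8 B3 BA.
Offset 4: leading byte 0xE6 = 11100110 → 3-byte char #2 = E6 A1 8D.
Offset 7: leading byte 0xF3 = 11110011 → 4-byte char #3 = F3 99 A0 A9.
Offset 11: leading byte 0xF1 = 11110001 → 4-byte char #4 = F1 9D 8C 8F.
Offset 15: leading byte 0xF0 = 11110000 → 4-byte char #5 = F0 A9 8D B0.
Offset 19: leading byte 0xF0 = 11110000 → 4-byte char #6 = F0 A1 B5 8E.
Offset 23: leading byte 0xC9 = 11001001 → 2-byte char #7 = C9 92.
Leading byte 0xC9 = 11001001 matches 110xxxxx → 2-byte sequence.
Byte 1: 0xC9 = 11001001, payload 01001 (5 bits).
Byte 2: 0x92 = 10010010 (10xxxxxx ✓), payload 010010.
Concatenate: 01001010010 = 0x252 (11 bits → U+0252).

U+0252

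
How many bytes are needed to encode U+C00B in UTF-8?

U+C00B = 0xC00B. UTF-8 uses 1 byte below 0x80, 2 below 0x800, 3 below 0x10000, 4 up to 0x10FFFF. 0xC00B is in U+0800–U+FFFF → 3 bytes.

3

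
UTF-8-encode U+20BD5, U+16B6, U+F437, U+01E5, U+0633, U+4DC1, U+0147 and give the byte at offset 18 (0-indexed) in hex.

0x87

U+20BD5 → 4-byte form F0 A0 AF 95 at offsets 0–3.
U+16B6 → 3-byte form E1 9A B6 at offsets 4–6.
U+F437 → 3-byte form EF 90 B7 at offsets 7–9.
U+01E5 → 2-byte form C7 A5 at offsets 10–11.
U+0633 → 2-byte form D8 B3 at offsets 12–13.
U+4DC1 → 3-byte form E4 B7 81 at offsets 14–16.
U+0147 → 2-byte form C5 87 at offsets 17–18.
Offset 18 falls in char 7's range; it's byte 2 of C5 87 = 0x87.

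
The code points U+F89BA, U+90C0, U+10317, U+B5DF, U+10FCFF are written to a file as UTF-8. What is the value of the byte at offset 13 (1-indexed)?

1-indexed offset 13 is 0-indexed offset 12.
U+F89BA → 4-byte form F3 B8 A6 BA at offsets 0–3.
U+90C0 → 3-byte form E9 83 80 at offsets 4–6.
U+10317 → 4-byte form F0 90 8C 97 at offsets 7–10.
U+B5DF → 3-byte form EB 97 9F at offsets 11–13.
Offset 12 falls in char 4's range; it's byte 2 of EB 97 9F = 0x97.

0x97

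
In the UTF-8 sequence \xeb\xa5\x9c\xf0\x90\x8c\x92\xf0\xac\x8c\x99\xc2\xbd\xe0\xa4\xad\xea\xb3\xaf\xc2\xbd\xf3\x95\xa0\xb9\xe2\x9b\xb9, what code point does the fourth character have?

U+00BD

Offset 0: leading byte 0xEB = 11101011 → 3-byte char #1 = EB A5 9C.
Offset 3: leading byte 0xF0 = 11110000 → 4-byte char #2 = F0 90 8C 92.
Offset 7: leading byte 0xF0 = 11110000 → 4-byte char #3 = F0 AC 8C 99.
Offset 11: leading byte 0xC2 = 11000010 → 2-byte char #4 = C2 BD.
Leading byte 0xC2 = 11000010 matches 110xxxxx → 2-byte sequence.
Byte 1: 0xC2 = 11000010, payload 00010 (5 bits).
Byte 2: 0xBD = 10111101 (10xxxxxx ✓), payload 111101.
Concatenate: 00010111101 = 0xBD (11 bits → U+00BD).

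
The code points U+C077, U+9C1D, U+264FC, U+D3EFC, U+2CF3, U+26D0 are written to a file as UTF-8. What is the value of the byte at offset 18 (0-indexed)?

U+C077 → 3-byte form EC 81 B7 at offsets 0–2.
U+9C1D → 3-byte form E9 B0 9D at offsets 3–5.
U+264FC → 4-byte form F0 A6 93 BC at offsets 6–9.
U+D3EFC → 4-byte form F3 93 BB BC at offsets 10–13.
U+2CF3 → 3-byte form E2 B3 B3 at offsets 14–16.
U+26D0 → 3-byte form E2 9B 90 at offsets 17–19.
Offset 18 falls in char 6's range; it's byte 2 of E2 9B 90 = 0x9B.

0x9B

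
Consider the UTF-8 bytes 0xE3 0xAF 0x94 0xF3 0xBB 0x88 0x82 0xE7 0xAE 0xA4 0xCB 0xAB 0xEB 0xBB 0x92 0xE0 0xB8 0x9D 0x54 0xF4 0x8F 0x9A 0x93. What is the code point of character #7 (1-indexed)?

Offset 0: leading byte 0xE3 = 11100011 → 3-byte char #1 = E3 AF 94.
Offset 3: leading byte 0xF3 = 11110011 → 4-byte char #2 = F3 BB 88 82.
Offset 7: leading byte 0xE7 = 11100111 → 3-byte char #3 = E7 AE A4.
Offset 10: leading byte 0xCB = 11001011 → 2-byte char #4 = CB AB.
Offset 12: leading byte 0xEB = 11101011 → 3-byte char #5 = EB BB 92.
Offset 15: leading byte 0xE0 = 11100000 → 3-byte char #6 = E0 B8 9D.
Offset 18: leading byte 0x54 = 01010100 → 1-byte char #7 = 54.
Leading byte 0x54 = 01010100 matches 0xxxxxxx → 1-byte sequence.
Byte 1: 0x54 = 01010100, payload 1010100 (7 bits).
Concatenate: 1010100 = 0x54 (7 bits → U+0054).

U+0054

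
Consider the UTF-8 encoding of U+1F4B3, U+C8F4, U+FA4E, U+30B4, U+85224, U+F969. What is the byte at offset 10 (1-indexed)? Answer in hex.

1-indexed offset 10 is 0-indexed offset 9.
U+1F4B3 → 4-byte form F0 9F 92 B3 at offsets 0–3.
U+C8F4 → 3-byte form EC A3 B4 at offsets 4–6.
U+FA4E → 3-byte form EF A9 8E at offsets 7–9.
Offset 9 falls in char 3's range; it's byte 3 of EF A9 8E = 0x8E.

0x8E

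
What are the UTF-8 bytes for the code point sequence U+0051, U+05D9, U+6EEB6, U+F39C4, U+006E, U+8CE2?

U+0051: 1-byte form → 51.
U+05D9: 2-byte form → D7 99.
U+6EEB6: 4-byte form → F1 AE BA B6.
U+F39C4: 4-byte form → F3 B3 A7 84.
U+006E: 1-byte form → 6E.
U+8CE2: 3-byte form → E8 B3 A2.
Concatenated (15 bytes): 51 D7 99 F1 AE BA B6 F3 B3 A7 84 6E E8 B3 A2.

51 D7 99 F1 AE BA B6 F3 B3 A7 84 6E E8 B3 A2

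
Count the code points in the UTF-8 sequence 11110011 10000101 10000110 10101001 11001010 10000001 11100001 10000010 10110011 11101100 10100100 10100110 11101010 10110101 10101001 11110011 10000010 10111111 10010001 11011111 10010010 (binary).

7

Byte at offset 0: 0xF3 = 11110011 → 4-byte char (#1). Advance 4.
Byte at offset 4: 0xCA = 11001010 → 2-byte char (#2). Advance 2.
Byte at offset 6: 0xE1 = 11100001 → 3-byte char (#3). Advance 3.
Byte at offset 9: 0xEC = 11101100 → 3-byte char (#4). Advance 3.
Byte at offset 12: 0xEA = 11101010 → 3-byte char (#5). Advance 3.
Byte at offset 15: 0xF3 = 11110011 → 4-byte char (#6). Advance 4.
Byte at offset 19: 0xDF = 11011111 → 2-byte char (#7). Advance 2.
Reached end at offset 21 after 7 code points.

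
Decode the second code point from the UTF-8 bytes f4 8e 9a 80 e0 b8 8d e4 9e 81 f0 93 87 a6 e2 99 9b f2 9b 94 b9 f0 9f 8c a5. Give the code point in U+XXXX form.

Offset 0: leading byte 0xF4 = 11110100 → 4-byte char #1 = F4 8E 9A 80.
Offset 4: leading byte 0xE0 = 11100000 → 3-byte char #2 = E0 B8 8D.
Leading byte 0xE0 = 11100000 matches 1110xxxx → 3-byte sequence.
Byte 1: 0xE0 = 11100000, payload 0000 (4 bits).
Byte 2: 0xB8 = 10111000 (10xxxxxx ✓), payload 111000.
Byte 3: 0x8D = 10001101 (10xxxxxx ✓), payload 001101.
Concatenate: 0000111000001101 = 0xE0D (16 bits → U+0E0D).

U+0E0D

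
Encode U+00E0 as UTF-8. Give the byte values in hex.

U+00E0 = 0xE0 = 224 decimal. In range U+0080–U+07FF → 2-byte form: 110xxxxx 10xxxxxx.
Binary (11 bits): 00011100000.
Split 5+6: 00011 | 100000.
Byte 1: 11000011 = 0xC3.
Byte 2: 10100000 = 0xA0.

C3 A0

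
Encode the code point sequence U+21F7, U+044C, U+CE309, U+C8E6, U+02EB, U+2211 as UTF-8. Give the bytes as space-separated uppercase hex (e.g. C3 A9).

U+21F7: 3-byte form → E2 87 B7.
U+044C: 2-byte form → D1 8C.
U+CE309: 4-byte form → F3 8E 8C 89.
U+C8E6: 3-byte form → EC A3 A6.
U+02EB: 2-byte form → CB AB.
U+2211: 3-byte form → E2 88 91.
Concatenated (17 bytes): E2 87 B7 D1 8C F3 8E 8C 89 EC A3 A6 CB AB E2 88 91.

E2 87 B7 D1 8C F3 8E 8C 89 EC A3 A6 CB AB E2 88 91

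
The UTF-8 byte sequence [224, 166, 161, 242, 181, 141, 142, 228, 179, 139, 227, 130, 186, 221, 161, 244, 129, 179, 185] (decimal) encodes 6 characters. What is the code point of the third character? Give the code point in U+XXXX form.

Offset 0: leading byte 0xE0 = 11100000 → 3-byte char #1 = E0 A6 A1.
Offset 3: leading byte 0xF2 = 11110010 → 4-byte char #2 = F2 B5 8D 8E.
Offset 7: leading byte 0xE4 = 11100100 → 3-byte char #3 = E4 B3 8B.
Leading byte 0xE4 = 11100100 matches 1110xxxx → 3-byte sequence.
Byte 1: 0xE4 = 11100100, payload 0100 (4 bits).
Byte 2: 0xB3 = 10110011 (10xxxxxx ✓), payload 110011.
Byte 3: 0x8B = 10001011 (10xxxxxx ✓), payload 001011.
Concatenate: 0100110011001011 = 0x4CCB (16 bits → U+4CCB).

U+4CCB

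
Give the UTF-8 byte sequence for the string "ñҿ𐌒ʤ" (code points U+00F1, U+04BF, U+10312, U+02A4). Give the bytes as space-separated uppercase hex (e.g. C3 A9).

U+00F1: 2-byte form → C3 B1.
U+04BF: 2-byte form → D2 BF.
U+10312: 4-byte form → F0 90 8C 92.
U+02A4: 2-byte form → CA A4.
Concatenated (10 bytes): C3 B1 D2 BF F0 90 8C 92 CA A4.

C3 B1 D2 BF F0 90 8C 92 CA A4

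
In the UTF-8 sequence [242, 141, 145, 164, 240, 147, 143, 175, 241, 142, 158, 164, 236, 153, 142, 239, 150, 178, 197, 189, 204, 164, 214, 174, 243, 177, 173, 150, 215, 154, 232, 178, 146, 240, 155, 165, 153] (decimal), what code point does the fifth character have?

Offset 0: leading byte 0xF2 = 11110010 → 4-byte char #1 = F2 8D 91 A4.
Offset 4: leading byte 0xF0 = 11110000 → 4-byte char #2 = F0 93 8F AF.
Offset 8: leading byte 0xF1 = 11110001 → 4-byte char #3 = F1 8E 9E A4.
Offset 12: leading byte 0xEC = 11101100 → 3-byte char #4 = EC 99 8E.
Offset 15: leading byte 0xEF = 11101111 → 3-byte char #5 = EF 96 B2.
Leading byte 0xEF = 11101111 matches 1110xxxx → 3-byte sequence.
Byte 1: 0xEF = 11101111, payload 1111 (4 bits).
Byte 2: 0x96 = 10010110 (10xxxxxx ✓), payload 010110.
Byte 3: 0xB2 = 10110010 (10xxxxxx ✓), payload 110010.
Concatenate: 1111010110110010 = 0xF5B2 (16 bits → U+F5B2).

U+F5B2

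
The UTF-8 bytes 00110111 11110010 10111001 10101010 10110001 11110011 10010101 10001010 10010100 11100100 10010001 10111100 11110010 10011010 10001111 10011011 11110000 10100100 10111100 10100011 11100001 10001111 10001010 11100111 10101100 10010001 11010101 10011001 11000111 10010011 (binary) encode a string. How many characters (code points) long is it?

Byte at offset 0: 0x37 = 00110111 → 1-byte char (#1). Advance 1.
Byte at offset 1: 0xF2 = 11110010 → 4-byte char (#2). Advance 4.
Byte at offset 5: 0xF3 = 11110011 → 4-byte char (#3). Advance 4.
Byte at offset 9: 0xE4 = 11100100 → 3-byte char (#4). Advance 3.
Byte at offset 12: 0xF2 = 11110010 → 4-byte char (#5). Advance 4.
Byte at offset 16: 0xF0 = 11110000 → 4-byte char (#6). Advance 4.
Byte at offset 20: 0xE1 = 11100001 → 3-byte char (#7). Advance 3.
Byte at offset 23: 0xE7 = 11100111 → 3-byte char (#8). Advance 3.
Byte at offset 26: 0xD5 = 11010101 → 2-byte char (#9). Advance 2.
Byte at offset 28: 0xC7 = 11000111 → 2-byte char (#10). Advance 2.
Reached end at offset 30 after 10 code points.

10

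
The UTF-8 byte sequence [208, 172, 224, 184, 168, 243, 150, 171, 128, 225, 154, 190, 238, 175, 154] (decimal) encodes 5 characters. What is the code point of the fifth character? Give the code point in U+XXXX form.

U+EBDA

Offset 0: leading byte 0xD0 = 11010000 → 2-byte char #1 = D0 AC.
Offset 2: leading byte 0xE0 = 11100000 → 3-byte char #2 = E0 B8 A8.
Offset 5: leading byte 0xF3 = 11110011 → 4-byte char #3 = F3 96 AB 80.
Offset 9: leading byte 0xE1 = 11100001 → 3-byte char #4 = E1 9A BE.
Offset 12: leading byte 0xEE = 11101110 → 3-byte char #5 = EE AF 9A.
Leading byte 0xEE = 11101110 matches 1110xxxx → 3-byte sequence.
Byte 1: 0xEE = 11101110, payload 1110 (4 bits).
Byte 2: 0xAF = 10101111 (10xxxxxx ✓), payload 101111.
Byte 3: 0x9A = 10011010 (10xxxxxx ✓), payload 011010.
Concatenate: 1110101111011010 = 0xEBDA (16 bits → U+EBDA).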